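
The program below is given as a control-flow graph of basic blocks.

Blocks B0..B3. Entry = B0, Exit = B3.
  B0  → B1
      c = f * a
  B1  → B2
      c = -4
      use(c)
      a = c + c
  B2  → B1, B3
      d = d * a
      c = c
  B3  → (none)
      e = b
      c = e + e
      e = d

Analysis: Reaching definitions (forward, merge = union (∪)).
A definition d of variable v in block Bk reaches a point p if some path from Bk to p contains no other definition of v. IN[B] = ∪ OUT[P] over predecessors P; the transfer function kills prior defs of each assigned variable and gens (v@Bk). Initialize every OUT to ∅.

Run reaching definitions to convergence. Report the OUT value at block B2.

Fixpoint table:
  B0: | IN={} | OUT={c@B0}
  B1: | IN={a@B1, c@B0, c@B2, d@B2} | OUT={a@B1, c@B1, d@B2}
  B2: | IN={a@B1, c@B1, d@B2} | OUT={a@B1, c@B2, d@B2}
  B3: | IN={a@B1, c@B2, d@B2} | OUT={a@B1, c@B3, d@B2, e@B3}

Merge at B2: IN[B2] = OUT[B1] = {a@B1, c@B1, d@B2}
Applying B2's transfer function to that IN value gives OUT[B2] (row B2 above).

Answer: {a@B1, c@B2, d@B2}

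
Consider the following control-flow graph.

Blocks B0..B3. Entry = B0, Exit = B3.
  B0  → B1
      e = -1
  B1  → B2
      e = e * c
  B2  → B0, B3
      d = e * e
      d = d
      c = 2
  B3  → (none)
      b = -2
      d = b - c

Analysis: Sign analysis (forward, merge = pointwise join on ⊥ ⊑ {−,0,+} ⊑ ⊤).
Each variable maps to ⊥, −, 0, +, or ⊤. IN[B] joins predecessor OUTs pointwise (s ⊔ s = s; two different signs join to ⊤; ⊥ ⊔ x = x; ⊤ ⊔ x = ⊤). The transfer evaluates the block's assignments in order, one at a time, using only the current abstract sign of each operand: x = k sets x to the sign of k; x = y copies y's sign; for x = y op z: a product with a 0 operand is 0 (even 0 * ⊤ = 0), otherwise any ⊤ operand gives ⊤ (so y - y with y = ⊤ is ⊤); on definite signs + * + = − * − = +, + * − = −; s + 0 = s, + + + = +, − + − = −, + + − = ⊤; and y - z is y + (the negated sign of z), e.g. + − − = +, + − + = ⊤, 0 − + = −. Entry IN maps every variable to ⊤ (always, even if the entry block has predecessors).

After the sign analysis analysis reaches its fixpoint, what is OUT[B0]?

Answer: {a: ⊤, b: ⊤, c: ⊤, d: ⊤, e: -, f: ⊤}

Derivation:
Converged values:
  B0:   IN=(all ⊤)   OUT={e:-; rest ⊤}
  B1:   IN={e:-; rest ⊤}   OUT=(all ⊤)
  B2:   IN=(all ⊤)   OUT={c:+; rest ⊤}
  B3:   IN={c:+; rest ⊤}   OUT={b:-, c:+, d:-; rest ⊤}

Merge at B0 (entry node, so the boundary value (all ⊤) is joined with the incoming edge(s)): IN[B0] = (all ⊤) ⊔ OUT[B2] = {a: ⊤, b: ⊤, c: ⊤, d: ⊤, e: ⊤, f: ⊤}
Applying B0's transfer function to that IN value gives OUT[B0] (row B0 above).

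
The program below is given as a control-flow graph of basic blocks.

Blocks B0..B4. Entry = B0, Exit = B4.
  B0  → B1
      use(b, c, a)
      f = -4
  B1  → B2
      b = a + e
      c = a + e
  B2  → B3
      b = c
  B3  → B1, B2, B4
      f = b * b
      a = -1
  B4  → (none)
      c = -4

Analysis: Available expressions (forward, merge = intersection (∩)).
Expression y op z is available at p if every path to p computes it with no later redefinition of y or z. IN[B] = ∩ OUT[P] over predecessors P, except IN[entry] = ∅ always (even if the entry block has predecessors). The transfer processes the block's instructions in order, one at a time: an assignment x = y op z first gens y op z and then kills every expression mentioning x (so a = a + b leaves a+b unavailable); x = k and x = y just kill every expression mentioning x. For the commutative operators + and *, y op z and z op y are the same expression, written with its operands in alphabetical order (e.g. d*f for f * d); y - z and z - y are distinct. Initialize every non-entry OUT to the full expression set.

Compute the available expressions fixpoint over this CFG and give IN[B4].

Answer: {b*b}

Working:
Fixpoint table:
  B0:   IN={}   OUT={}
  B1:   IN={}   OUT={a+e}
  B2:   IN={}   OUT={}
  B3:   IN={}   OUT={b*b}
  B4:   IN={b*b}   OUT={b*b}

Merge at B4: IN[B4] = OUT[B3] = {b*b}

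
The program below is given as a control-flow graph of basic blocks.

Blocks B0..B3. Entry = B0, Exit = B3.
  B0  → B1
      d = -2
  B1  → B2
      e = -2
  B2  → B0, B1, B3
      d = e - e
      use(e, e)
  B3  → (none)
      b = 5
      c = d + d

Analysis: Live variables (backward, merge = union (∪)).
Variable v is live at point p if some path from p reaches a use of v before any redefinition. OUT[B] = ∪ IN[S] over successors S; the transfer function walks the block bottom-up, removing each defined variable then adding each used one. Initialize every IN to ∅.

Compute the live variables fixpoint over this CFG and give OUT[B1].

Converged values:
  B0: | IN={} | OUT={}
  B1: | IN={} | OUT={e}
  B2: | IN={e} | OUT={d}
  B3: | IN={d} | OUT={}

Merge at B1: OUT[B1] = IN[B2] = {e}

Answer: {e}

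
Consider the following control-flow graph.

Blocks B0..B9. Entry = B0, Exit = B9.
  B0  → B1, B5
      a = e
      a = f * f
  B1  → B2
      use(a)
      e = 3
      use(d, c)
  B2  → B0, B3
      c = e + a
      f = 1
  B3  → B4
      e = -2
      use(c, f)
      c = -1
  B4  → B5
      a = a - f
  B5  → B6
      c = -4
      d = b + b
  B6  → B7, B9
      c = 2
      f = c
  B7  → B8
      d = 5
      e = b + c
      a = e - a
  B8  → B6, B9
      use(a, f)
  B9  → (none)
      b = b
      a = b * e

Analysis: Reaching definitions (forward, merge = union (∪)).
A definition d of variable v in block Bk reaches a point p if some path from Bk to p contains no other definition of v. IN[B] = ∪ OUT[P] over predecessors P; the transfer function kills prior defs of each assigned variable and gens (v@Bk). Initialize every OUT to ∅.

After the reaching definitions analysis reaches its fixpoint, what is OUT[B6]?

Answer: {a@B0, a@B4, a@B7, c@B6, d@B5, d@B7, e@B1, e@B3, e@B7, f@B6}

Working:
Per-block solution:
  B0: | IN={a@B0, c@B2, e@B1, f@B2} | OUT={a@B0, c@B2, e@B1, f@B2}
  B1: | IN={a@B0, c@B2, e@B1, f@B2} | OUT={a@B0, c@B2, e@B1, f@B2}
  B2: | IN={a@B0, c@B2, e@B1, f@B2} | OUT={a@B0, c@B2, e@B1, f@B2}
  B3: | IN={a@B0, c@B2, e@B1, f@B2} | OUT={a@B0, c@B3, e@B3, f@B2}
  B4: | IN={a@B0, c@B3, e@B3, f@B2} | OUT={a@B4, c@B3, e@B3, f@B2}
  B5: | IN={a@B0, a@B4, c@B2, c@B3, e@B1, e@B3, f@B2} | OUT={a@B0, a@B4, c@B5, d@B5, e@B1, e@B3, f@B2}
  B6: | IN={a@B0, a@B4, a@B7, c@B5, c@B6, d@B5, d@B7, e@B1, e@B3, e@B7, f@B2, f@B6} | OUT={a@B0, a@B4, a@B7, c@B6, d@B5, d@B7, e@B1, e@B3, e@B7, f@B6}
  B7: | IN={a@B0, a@B4, a@B7, c@B6, d@B5, d@B7, e@B1, e@B3, e@B7, f@B6} | OUT={a@B7, c@B6, d@B7, e@B7, f@B6}
  B8: | IN={a@B7, c@B6, d@B7, e@B7, f@B6} | OUT={a@B7, c@B6, d@B7, e@B7, f@B6}
  B9: | IN={a@B0, a@B4, a@B7, c@B6, d@B5, d@B7, e@B1, e@B3, e@B7, f@B6} | OUT={a@B9, b@B9, c@B6, d@B5, d@B7, e@B1, e@B3, e@B7, f@B6}

Merge at B6: IN[B6] = OUT[B5] ⊔ OUT[B8] = {a@B0, a@B4, a@B7, c@B5, c@B6, d@B5, d@B7, e@B1, e@B3, e@B7, f@B2, f@B6}
Applying B6's transfer function to that IN value gives OUT[B6] (row B6 above).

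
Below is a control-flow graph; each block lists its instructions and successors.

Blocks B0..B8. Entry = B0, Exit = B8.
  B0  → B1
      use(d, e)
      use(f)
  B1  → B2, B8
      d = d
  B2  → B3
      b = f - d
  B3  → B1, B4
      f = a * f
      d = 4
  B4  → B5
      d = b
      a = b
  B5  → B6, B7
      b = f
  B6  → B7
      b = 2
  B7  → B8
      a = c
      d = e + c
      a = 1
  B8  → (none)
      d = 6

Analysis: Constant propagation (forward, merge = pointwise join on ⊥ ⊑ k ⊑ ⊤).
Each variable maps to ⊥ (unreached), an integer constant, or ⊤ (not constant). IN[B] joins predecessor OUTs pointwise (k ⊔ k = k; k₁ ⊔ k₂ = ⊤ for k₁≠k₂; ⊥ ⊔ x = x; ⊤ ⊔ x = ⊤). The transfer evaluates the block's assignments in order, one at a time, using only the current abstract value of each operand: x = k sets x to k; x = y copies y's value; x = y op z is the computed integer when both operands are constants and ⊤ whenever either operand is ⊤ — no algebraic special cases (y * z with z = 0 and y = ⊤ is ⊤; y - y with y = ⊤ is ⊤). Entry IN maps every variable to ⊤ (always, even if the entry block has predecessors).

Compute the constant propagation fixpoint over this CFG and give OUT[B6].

Per-block solution:
  B0: | IN=(all ⊤) | OUT=(all ⊤)
  B1: | IN=(all ⊤) | OUT=(all ⊤)
  B2: | IN=(all ⊤) | OUT=(all ⊤)
  B3: | IN=(all ⊤) | OUT={d:4; rest ⊤}
  B4: | IN={d:4; rest ⊤} | OUT=(all ⊤)
  B5: | IN=(all ⊤) | OUT=(all ⊤)
  B6: | IN=(all ⊤) | OUT={b:2; rest ⊤}
  B7: | IN=(all ⊤) | OUT={a:1; rest ⊤}
  B8: | IN=(all ⊤) | OUT={d:6; rest ⊤}

Merge at B6: IN[B6] = OUT[B5] = {a: ⊤, b: ⊤, c: ⊤, d: ⊤, e: ⊤, f: ⊤}
Applying B6's transfer function to that IN value gives OUT[B6] (row B6 above).

Answer: {a: ⊤, b: 2, c: ⊤, d: ⊤, e: ⊤, f: ⊤}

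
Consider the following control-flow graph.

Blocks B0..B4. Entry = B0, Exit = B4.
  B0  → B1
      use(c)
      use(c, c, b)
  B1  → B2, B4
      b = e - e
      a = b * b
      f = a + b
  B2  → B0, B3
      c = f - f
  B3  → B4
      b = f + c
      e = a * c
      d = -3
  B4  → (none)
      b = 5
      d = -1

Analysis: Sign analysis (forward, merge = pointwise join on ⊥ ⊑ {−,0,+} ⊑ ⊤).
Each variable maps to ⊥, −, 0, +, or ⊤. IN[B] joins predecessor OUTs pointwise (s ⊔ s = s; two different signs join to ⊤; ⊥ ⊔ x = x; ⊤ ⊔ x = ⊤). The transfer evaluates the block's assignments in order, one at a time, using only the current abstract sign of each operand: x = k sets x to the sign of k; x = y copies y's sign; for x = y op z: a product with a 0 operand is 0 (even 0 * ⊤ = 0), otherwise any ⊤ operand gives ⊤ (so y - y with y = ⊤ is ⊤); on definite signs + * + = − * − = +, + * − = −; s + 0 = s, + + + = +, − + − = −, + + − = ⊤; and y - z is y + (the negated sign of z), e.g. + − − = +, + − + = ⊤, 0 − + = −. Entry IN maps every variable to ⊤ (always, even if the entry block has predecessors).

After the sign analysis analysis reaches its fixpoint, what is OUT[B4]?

Answer: {a: ⊤, b: +, c: ⊤, d: -, e: ⊤, f: ⊤}

Working:
Converged values:
  B0: | IN=(all ⊤) | OUT=(all ⊤)
  B1: | IN=(all ⊤) | OUT=(all ⊤)
  B2: | IN=(all ⊤) | OUT=(all ⊤)
  B3: | IN=(all ⊤) | OUT={d:-; rest ⊤}
  B4: | IN=(all ⊤) | OUT={b:+, d:-; rest ⊤}

Merge at B4: IN[B4] = OUT[B1] ⊔ OUT[B3] = {a: ⊤, b: ⊤, c: ⊤, d: ⊤, e: ⊤, f: ⊤}
Applying B4's transfer function to that IN value gives OUT[B4] (row B4 above).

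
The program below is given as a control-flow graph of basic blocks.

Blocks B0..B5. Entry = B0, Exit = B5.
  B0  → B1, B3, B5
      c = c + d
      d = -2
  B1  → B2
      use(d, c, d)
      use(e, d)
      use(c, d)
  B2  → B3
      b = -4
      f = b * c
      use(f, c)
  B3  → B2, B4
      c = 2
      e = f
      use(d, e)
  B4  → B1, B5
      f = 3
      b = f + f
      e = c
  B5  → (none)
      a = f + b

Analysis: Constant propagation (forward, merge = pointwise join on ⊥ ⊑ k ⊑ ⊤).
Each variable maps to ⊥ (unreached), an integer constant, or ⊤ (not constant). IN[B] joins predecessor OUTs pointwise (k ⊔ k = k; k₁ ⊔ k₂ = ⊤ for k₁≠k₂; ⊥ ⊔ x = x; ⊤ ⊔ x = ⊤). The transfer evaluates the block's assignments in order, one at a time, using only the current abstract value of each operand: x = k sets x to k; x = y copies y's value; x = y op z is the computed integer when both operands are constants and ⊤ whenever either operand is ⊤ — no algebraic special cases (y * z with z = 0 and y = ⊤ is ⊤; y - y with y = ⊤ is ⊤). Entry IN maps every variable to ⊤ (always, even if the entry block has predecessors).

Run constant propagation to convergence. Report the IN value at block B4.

Answer: {a: ⊤, b: ⊤, c: 2, d: -2, e: ⊤, f: ⊤}

Working:
Per-block solution:
  B0:   IN=(all ⊤)   OUT={d:-2; rest ⊤}
  B1:   IN={d:-2; rest ⊤}   OUT={d:-2; rest ⊤}
  B2:   IN={d:-2; rest ⊤}   OUT={b:-4, d:-2; rest ⊤}
  B3:   IN={d:-2; rest ⊤}   OUT={c:2, d:-2; rest ⊤}
  B4:   IN={c:2, d:-2; rest ⊤}   OUT={b:6, c:2, d:-2, e:2, f:3; rest ⊤}
  B5:   IN={d:-2; rest ⊤}   OUT={d:-2; rest ⊤}

Merge at B4: IN[B4] = OUT[B3] = {a: ⊤, b: ⊤, c: 2, d: -2, e: ⊤, f: ⊤}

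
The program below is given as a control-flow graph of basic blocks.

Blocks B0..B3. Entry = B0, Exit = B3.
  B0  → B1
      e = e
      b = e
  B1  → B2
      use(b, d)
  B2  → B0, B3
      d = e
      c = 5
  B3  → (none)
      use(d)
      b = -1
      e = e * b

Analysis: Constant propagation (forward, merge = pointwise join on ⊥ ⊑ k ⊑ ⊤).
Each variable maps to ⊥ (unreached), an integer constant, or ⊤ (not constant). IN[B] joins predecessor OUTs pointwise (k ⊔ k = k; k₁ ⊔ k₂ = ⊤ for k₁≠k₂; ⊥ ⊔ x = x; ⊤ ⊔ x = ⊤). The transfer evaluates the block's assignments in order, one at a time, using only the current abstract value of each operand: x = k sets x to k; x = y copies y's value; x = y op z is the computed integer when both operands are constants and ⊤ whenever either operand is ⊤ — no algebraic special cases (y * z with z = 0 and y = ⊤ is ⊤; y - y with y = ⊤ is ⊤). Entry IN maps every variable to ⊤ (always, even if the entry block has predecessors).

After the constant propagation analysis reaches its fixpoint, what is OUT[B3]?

Answer: {a: ⊤, b: -1, c: 5, d: ⊤, e: ⊤, f: ⊤}

Derivation:
Per-block solution:
  B0:  IN=(all ⊤)  OUT=(all ⊤)
  B1:  IN=(all ⊤)  OUT=(all ⊤)
  B2:  IN=(all ⊤)  OUT={c:5; rest ⊤}
  B3:  IN={c:5; rest ⊤}  OUT={b:-1, c:5; rest ⊤}

Merge at B3: IN[B3] = OUT[B2] = {a: ⊤, b: ⊤, c: 5, d: ⊤, e: ⊤, f: ⊤}
Applying B3's transfer function to that IN value gives OUT[B3] (row B3 above).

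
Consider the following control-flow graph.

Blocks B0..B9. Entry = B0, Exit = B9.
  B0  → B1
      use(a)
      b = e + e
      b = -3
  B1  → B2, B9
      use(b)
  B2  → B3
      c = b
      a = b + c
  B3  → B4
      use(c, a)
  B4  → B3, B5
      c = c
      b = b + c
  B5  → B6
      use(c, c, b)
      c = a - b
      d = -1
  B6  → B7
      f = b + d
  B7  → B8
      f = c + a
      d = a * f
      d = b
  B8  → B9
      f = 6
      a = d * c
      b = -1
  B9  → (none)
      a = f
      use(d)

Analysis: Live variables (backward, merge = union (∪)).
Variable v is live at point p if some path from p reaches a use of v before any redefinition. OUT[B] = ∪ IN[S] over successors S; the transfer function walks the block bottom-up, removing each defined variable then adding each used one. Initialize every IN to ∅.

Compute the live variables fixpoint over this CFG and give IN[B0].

Answer: {a, d, e, f}

Trace:
Fixpoint table:
  B0:   IN={a, d, e, f}   OUT={b, d, f}
  B1:   IN={b, d, f}   OUT={b, d, f}
  B2:   IN={b}   OUT={a, b, c}
  B3:   IN={a, b, c}   OUT={a, b, c}
  B4:   IN={a, b, c}   OUT={a, b, c}
  B5:   IN={a, b, c}   OUT={a, b, c, d}
  B6:   IN={a, b, c, d}   OUT={a, b, c}
  B7:   IN={a, b, c}   OUT={c, d}
  B8:   IN={c, d}   OUT={d, f}
  B9:   IN={d, f}   OUT={}

Merge at B0: OUT[B0] = IN[B1] = {b, d, f}
Applying B0's transfer function to that OUT value gives IN[B0] (row B0 above).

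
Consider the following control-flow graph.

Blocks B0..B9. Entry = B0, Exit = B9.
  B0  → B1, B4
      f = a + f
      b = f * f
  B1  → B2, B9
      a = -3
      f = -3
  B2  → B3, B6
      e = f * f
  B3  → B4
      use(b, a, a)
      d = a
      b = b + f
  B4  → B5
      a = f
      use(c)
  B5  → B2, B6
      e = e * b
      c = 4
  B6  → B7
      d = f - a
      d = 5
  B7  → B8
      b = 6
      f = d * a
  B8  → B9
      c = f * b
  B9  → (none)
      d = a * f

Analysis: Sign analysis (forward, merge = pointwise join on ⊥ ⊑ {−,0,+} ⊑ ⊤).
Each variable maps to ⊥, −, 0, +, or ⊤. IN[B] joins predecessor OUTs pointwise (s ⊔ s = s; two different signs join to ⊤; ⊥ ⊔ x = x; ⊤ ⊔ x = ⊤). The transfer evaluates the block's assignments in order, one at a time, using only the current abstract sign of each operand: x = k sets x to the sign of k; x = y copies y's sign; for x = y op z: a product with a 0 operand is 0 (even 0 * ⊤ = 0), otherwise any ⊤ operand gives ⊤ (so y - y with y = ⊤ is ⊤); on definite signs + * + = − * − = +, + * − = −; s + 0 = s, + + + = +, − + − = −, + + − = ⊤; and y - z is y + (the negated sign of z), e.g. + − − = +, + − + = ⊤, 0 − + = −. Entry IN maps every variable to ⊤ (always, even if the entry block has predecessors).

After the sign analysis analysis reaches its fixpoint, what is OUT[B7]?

Answer: {a: ⊤, b: +, c: ⊤, d: +, e: ⊤, f: ⊤}

Trace:
Per-block solution:
  B0:  IN=(all ⊤)  OUT=(all ⊤)
  B1:  IN=(all ⊤)  OUT={a:-, f:-; rest ⊤}
  B2:  IN=(all ⊤)  OUT=(all ⊤)
  B3:  IN=(all ⊤)  OUT=(all ⊤)
  B4:  IN=(all ⊤)  OUT=(all ⊤)
  B5:  IN=(all ⊤)  OUT={c:+; rest ⊤}
  B6:  IN=(all ⊤)  OUT={d:+; rest ⊤}
  B7:  IN={d:+; rest ⊤}  OUT={b:+, d:+; rest ⊤}
  B8:  IN={b:+, d:+; rest ⊤}  OUT={b:+, d:+; rest ⊤}
  B9:  IN=(all ⊤)  OUT=(all ⊤)

Merge at B7: IN[B7] = OUT[B6] = {a: ⊤, b: ⊤, c: ⊤, d: +, e: ⊤, f: ⊤}
Applying B7's transfer function to that IN value gives OUT[B7] (row B7 above).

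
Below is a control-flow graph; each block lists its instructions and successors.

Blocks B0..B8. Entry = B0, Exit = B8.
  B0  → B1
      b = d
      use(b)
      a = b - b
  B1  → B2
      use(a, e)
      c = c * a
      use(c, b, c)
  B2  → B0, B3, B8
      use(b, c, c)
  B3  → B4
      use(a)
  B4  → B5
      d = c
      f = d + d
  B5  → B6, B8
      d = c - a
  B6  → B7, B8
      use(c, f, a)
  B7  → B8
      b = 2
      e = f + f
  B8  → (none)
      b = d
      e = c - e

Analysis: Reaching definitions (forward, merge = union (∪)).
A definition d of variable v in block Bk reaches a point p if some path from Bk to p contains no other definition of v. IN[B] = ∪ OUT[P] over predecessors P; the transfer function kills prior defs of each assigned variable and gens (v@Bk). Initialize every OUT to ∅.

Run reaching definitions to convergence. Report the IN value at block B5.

Converged values:
  B0:  IN={a@B0, b@B0, c@B1}  OUT={a@B0, b@B0, c@B1}
  B1:  IN={a@B0, b@B0, c@B1}  OUT={a@B0, b@B0, c@B1}
  B2:  IN={a@B0, b@B0, c@B1}  OUT={a@B0, b@B0, c@B1}
  B3:  IN={a@B0, b@B0, c@B1}  OUT={a@B0, b@B0, c@B1}
  B4:  IN={a@B0, b@B0, c@B1}  OUT={a@B0, b@B0, c@B1, d@B4, f@B4}
  B5:  IN={a@B0, b@B0, c@B1, d@B4, f@B4}  OUT={a@B0, b@B0, c@B1, d@B5, f@B4}
  B6:  IN={a@B0, b@B0, c@B1, d@B5, f@B4}  OUT={a@B0, b@B0, c@B1, d@B5, f@B4}
  B7:  IN={a@B0, b@B0, c@B1, d@B5, f@B4}  OUT={a@B0, b@B7, c@B1, d@B5, e@B7, f@B4}
  B8:  IN={a@B0, b@B0, b@B7, c@B1, d@B5, e@B7, f@B4}  OUT={a@B0, b@B8, c@B1, d@B5, e@B8, f@B4}

Merge at B5: IN[B5] = OUT[B4] = {a@B0, b@B0, c@B1, d@B4, f@B4}

Answer: {a@B0, b@B0, c@B1, d@B4, f@B4}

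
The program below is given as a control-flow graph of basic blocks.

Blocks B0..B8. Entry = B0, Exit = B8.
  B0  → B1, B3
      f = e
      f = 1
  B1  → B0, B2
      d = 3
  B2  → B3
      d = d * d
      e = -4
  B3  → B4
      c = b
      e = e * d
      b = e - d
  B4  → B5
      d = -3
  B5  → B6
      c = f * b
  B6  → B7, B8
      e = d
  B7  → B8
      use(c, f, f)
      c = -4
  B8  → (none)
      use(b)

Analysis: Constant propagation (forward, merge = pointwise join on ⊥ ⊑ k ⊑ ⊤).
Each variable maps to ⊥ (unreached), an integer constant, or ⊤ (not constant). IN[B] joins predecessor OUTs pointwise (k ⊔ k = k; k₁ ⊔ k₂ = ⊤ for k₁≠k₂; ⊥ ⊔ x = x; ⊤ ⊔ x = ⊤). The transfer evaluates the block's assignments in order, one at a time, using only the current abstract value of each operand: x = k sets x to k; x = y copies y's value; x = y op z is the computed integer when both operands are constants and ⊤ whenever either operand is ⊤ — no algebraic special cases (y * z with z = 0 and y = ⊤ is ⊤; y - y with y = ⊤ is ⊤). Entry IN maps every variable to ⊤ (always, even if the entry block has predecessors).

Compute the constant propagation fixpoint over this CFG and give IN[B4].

Converged values:
  B0:  IN=(all ⊤)  OUT={f:1; rest ⊤}
  B1:  IN={f:1; rest ⊤}  OUT={d:3, f:1; rest ⊤}
  B2:  IN={d:3, f:1; rest ⊤}  OUT={d:9, e:-4, f:1; rest ⊤}
  B3:  IN={f:1; rest ⊤}  OUT={f:1; rest ⊤}
  B4:  IN={f:1; rest ⊤}  OUT={d:-3, f:1; rest ⊤}
  B5:  IN={d:-3, f:1; rest ⊤}  OUT={d:-3, f:1; rest ⊤}
  B6:  IN={d:-3, f:1; rest ⊤}  OUT={d:-3, e:-3, f:1; rest ⊤}
  B7:  IN={d:-3, e:-3, f:1; rest ⊤}  OUT={c:-4, d:-3, e:-3, f:1; rest ⊤}
  B8:  IN={d:-3, e:-3, f:1; rest ⊤}  OUT={d:-3, e:-3, f:1; rest ⊤}

Merge at B4: IN[B4] = OUT[B3] = {a: ⊤, b: ⊤, c: ⊤, d: ⊤, e: ⊤, f: 1}

Answer: {a: ⊤, b: ⊤, c: ⊤, d: ⊤, e: ⊤, f: 1}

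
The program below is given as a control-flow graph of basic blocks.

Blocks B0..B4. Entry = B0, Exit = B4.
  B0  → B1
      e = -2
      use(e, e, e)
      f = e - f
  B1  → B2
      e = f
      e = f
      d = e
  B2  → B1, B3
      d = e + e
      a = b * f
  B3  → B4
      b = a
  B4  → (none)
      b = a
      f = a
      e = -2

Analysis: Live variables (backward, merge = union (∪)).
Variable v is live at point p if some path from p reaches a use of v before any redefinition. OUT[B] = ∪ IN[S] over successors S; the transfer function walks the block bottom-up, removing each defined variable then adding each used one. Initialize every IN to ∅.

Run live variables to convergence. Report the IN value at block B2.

Answer: {b, e, f}

Working:
Converged values:
  B0: | IN={b, f} | OUT={b, f}
  B1: | IN={b, f} | OUT={b, e, f}
  B2: | IN={b, e, f} | OUT={a, b, f}
  B3: | IN={a} | OUT={a}
  B4: | IN={a} | OUT={}

Merge at B2: OUT[B2] = IN[B1] ⊔ IN[B3] = {a, b, f}
Applying B2's transfer function to that OUT value gives IN[B2] (row B2 above).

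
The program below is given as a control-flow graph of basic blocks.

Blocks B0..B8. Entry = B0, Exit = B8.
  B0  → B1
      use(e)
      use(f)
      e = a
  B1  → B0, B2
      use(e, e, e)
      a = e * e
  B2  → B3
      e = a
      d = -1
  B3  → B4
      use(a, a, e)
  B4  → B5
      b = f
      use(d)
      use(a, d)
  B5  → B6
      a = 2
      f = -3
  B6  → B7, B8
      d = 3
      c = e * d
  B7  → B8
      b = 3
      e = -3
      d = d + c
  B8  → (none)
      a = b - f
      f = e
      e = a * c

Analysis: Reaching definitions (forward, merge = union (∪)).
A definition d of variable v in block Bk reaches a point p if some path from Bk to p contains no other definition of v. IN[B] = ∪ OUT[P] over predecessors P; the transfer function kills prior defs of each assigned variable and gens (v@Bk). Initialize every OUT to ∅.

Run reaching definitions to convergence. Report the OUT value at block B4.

Fixpoint table:
  B0: | IN={a@B1, e@B0} | OUT={a@B1, e@B0}
  B1: | IN={a@B1, e@B0} | OUT={a@B1, e@B0}
  B2: | IN={a@B1, e@B0} | OUT={a@B1, d@B2, e@B2}
  B3: | IN={a@B1, d@B2, e@B2} | OUT={a@B1, d@B2, e@B2}
  B4: | IN={a@B1, d@B2, e@B2} | OUT={a@B1, b@B4, d@B2, e@B2}
  B5: | IN={a@B1, b@B4, d@B2, e@B2} | OUT={a@B5, b@B4, d@B2, e@B2, f@B5}
  B6: | IN={a@B5, b@B4, d@B2, e@B2, f@B5} | OUT={a@B5, b@B4, c@B6, d@B6, e@B2, f@B5}
  B7: | IN={a@B5, b@B4, c@B6, d@B6, e@B2, f@B5} | OUT={a@B5, b@B7, c@B6, d@B7, e@B7, f@B5}
  B8: | IN={a@B5, b@B4, b@B7, c@B6, d@B6, d@B7, e@B2, e@B7, f@B5} | OUT={a@B8, b@B4, b@B7, c@B6, d@B6, d@B7, e@B8, f@B8}

Merge at B4: IN[B4] = OUT[B3] = {a@B1, d@B2, e@B2}
Applying B4's transfer function to that IN value gives OUT[B4] (row B4 above).

Answer: {a@B1, b@B4, d@B2, e@B2}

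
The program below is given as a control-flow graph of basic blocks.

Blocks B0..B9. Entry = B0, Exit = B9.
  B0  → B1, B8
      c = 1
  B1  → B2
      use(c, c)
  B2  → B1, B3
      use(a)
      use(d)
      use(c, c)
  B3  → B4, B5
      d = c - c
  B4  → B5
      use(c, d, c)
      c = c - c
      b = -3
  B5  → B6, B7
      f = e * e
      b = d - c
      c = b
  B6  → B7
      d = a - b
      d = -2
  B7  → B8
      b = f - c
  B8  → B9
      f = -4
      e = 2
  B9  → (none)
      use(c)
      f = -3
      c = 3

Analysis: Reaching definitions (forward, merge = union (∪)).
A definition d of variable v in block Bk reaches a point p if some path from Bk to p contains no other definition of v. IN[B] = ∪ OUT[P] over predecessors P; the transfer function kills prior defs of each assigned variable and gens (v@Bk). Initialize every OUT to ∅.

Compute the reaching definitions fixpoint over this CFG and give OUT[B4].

Answer: {b@B4, c@B4, d@B3}

Working:
Per-block solution:
  B0:  IN={}  OUT={c@B0}
  B1:  IN={c@B0}  OUT={c@B0}
  B2:  IN={c@B0}  OUT={c@B0}
  B3:  IN={c@B0}  OUT={c@B0, d@B3}
  B4:  IN={c@B0, d@B3}  OUT={b@B4, c@B4, d@B3}
  B5:  IN={b@B4, c@B0, c@B4, d@B3}  OUT={b@B5, c@B5, d@B3, f@B5}
  B6:  IN={b@B5, c@B5, d@B3, f@B5}  OUT={b@B5, c@B5, d@B6, f@B5}
  B7:  IN={b@B5, c@B5, d@B3, d@B6, f@B5}  OUT={b@B7, c@B5, d@B3, d@B6, f@B5}
  B8:  IN={b@B7, c@B0, c@B5, d@B3, d@B6, f@B5}  OUT={b@B7, c@B0, c@B5, d@B3, d@B6, e@B8, f@B8}
  B9:  IN={b@B7, c@B0, c@B5, d@B3, d@B6, e@B8, f@B8}  OUT={b@B7, c@B9, d@B3, d@B6, e@B8, f@B9}

Merge at B4: IN[B4] = OUT[B3] = {c@B0, d@B3}
Applying B4's transfer function to that IN value gives OUT[B4] (row B4 above).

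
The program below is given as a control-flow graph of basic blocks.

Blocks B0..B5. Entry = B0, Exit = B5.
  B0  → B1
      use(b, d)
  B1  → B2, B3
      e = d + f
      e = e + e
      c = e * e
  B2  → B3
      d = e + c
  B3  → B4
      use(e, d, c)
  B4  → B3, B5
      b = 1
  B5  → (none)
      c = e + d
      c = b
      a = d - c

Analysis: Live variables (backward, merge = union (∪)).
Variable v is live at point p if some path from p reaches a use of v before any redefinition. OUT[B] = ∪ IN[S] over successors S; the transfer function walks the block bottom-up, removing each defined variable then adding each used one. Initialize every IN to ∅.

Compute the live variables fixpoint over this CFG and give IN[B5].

Answer: {b, d, e}

Working:
Converged values:
  B0:   IN={b, d, f}   OUT={d, f}
  B1:   IN={d, f}   OUT={c, d, e}
  B2:   IN={c, e}   OUT={c, d, e}
  B3:   IN={c, d, e}   OUT={c, d, e}
  B4:   IN={c, d, e}   OUT={b, c, d, e}
  B5:   IN={b, d, e}   OUT={}

B5 is the boundary node: OUT[B5] = {}
Applying B5's transfer function to that OUT value gives IN[B5] (row B5 above).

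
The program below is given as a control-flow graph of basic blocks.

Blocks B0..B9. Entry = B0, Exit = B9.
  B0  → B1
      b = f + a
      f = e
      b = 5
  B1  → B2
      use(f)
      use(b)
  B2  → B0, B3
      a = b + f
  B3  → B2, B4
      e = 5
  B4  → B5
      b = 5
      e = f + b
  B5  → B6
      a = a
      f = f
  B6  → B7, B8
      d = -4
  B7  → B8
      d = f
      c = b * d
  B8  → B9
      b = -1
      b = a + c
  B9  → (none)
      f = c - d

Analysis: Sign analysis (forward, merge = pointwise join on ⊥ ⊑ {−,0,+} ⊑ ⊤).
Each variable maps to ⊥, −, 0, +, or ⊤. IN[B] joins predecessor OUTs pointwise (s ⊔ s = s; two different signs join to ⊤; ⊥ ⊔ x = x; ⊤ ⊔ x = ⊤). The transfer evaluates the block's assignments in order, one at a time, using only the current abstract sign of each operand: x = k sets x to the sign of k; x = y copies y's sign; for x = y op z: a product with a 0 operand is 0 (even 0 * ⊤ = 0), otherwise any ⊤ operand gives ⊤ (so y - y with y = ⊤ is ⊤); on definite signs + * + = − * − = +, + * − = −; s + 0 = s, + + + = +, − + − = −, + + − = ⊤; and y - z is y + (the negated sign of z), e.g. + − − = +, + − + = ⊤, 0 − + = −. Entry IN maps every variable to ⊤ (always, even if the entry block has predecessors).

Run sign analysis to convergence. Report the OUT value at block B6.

Answer: {a: ⊤, b: +, c: ⊤, d: -, e: ⊤, f: ⊤}

Working:
Converged values:
  B0:   IN=(all ⊤)   OUT={b:+; rest ⊤}
  B1:   IN={b:+; rest ⊤}   OUT={b:+; rest ⊤}
  B2:   IN={b:+; rest ⊤}   OUT={b:+; rest ⊤}
  B3:   IN={b:+; rest ⊤}   OUT={b:+, e:+; rest ⊤}
  B4:   IN={b:+, e:+; rest ⊤}   OUT={b:+; rest ⊤}
  B5:   IN={b:+; rest ⊤}   OUT={b:+; rest ⊤}
  B6:   IN={b:+; rest ⊤}   OUT={b:+, d:-; rest ⊤}
  B7:   IN={b:+, d:-; rest ⊤}   OUT={b:+; rest ⊤}
  B8:   IN={b:+; rest ⊤}   OUT=(all ⊤)
  B9:   IN=(all ⊤)   OUT=(all ⊤)

Merge at B6: IN[B6] = OUT[B5] = {a: ⊤, b: +, c: ⊤, d: ⊤, e: ⊤, f: ⊤}
Applying B6's transfer function to that IN value gives OUT[B6] (row B6 above).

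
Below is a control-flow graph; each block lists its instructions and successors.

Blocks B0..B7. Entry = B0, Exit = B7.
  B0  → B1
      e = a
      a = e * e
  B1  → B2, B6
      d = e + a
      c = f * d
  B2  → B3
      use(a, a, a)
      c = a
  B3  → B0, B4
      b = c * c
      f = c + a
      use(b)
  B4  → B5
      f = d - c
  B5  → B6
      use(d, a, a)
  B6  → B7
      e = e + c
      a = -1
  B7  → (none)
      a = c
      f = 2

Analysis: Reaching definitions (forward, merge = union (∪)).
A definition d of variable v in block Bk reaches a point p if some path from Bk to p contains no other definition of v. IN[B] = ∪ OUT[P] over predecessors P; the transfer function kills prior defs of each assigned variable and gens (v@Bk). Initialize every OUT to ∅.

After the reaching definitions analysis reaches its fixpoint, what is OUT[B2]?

Per-block solution:
  B0: | IN={a@B0, b@B3, c@B2, d@B1, e@B0, f@B3} | OUT={a@B0, b@B3, c@B2, d@B1, e@B0, f@B3}
  B1: | IN={a@B0, b@B3, c@B2, d@B1, e@B0, f@B3} | OUT={a@B0, b@B3, c@B1, d@B1, e@B0, f@B3}
  B2: | IN={a@B0, b@B3, c@B1, d@B1, e@B0, f@B3} | OUT={a@B0, b@B3, c@B2, d@B1, e@B0, f@B3}
  B3: | IN={a@B0, b@B3, c@B2, d@B1, e@B0, f@B3} | OUT={a@B0, b@B3, c@B2, d@B1, e@B0, f@B3}
  B4: | IN={a@B0, b@B3, c@B2, d@B1, e@B0, f@B3} | OUT={a@B0, b@B3, c@B2, d@B1, e@B0, f@B4}
  B5: | IN={a@B0, b@B3, c@B2, d@B1, e@B0, f@B4} | OUT={a@B0, b@B3, c@B2, d@B1, e@B0, f@B4}
  B6: | IN={a@B0, b@B3, c@B1, c@B2, d@B1, e@B0, f@B3, f@B4} | OUT={a@B6, b@B3, c@B1, c@B2, d@B1, e@B6, f@B3, f@B4}
  B7: | IN={a@B6, b@B3, c@B1, c@B2, d@B1, e@B6, f@B3, f@B4} | OUT={a@B7, b@B3, c@B1, c@B2, d@B1, e@B6, f@B7}

Merge at B2: IN[B2] = OUT[B1] = {a@B0, b@B3, c@B1, d@B1, e@B0, f@B3}
Applying B2's transfer function to that IN value gives OUT[B2] (row B2 above).

Answer: {a@B0, b@B3, c@B2, d@B1, e@B0, f@B3}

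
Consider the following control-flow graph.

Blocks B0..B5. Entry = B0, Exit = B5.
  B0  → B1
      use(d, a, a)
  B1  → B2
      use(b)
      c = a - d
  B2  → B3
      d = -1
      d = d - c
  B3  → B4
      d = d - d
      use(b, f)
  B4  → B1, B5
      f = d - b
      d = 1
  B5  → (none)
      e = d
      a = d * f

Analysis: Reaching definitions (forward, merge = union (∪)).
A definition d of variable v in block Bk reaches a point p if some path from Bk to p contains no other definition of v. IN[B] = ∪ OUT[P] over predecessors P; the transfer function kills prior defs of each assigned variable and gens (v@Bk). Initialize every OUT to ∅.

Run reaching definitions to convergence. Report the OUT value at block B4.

Per-block solution:
  B0:  IN={}  OUT={}
  B1:  IN={c@B1, d@B4, f@B4}  OUT={c@B1, d@B4, f@B4}
  B2:  IN={c@B1, d@B4, f@B4}  OUT={c@B1, d@B2, f@B4}
  B3:  IN={c@B1, d@B2, f@B4}  OUT={c@B1, d@B3, f@B4}
  B4:  IN={c@B1, d@B3, f@B4}  OUT={c@B1, d@B4, f@B4}
  B5:  IN={c@B1, d@B4, f@B4}  OUT={a@B5, c@B1, d@B4, e@B5, f@B4}

Merge at B4: IN[B4] = OUT[B3] = {c@B1, d@B3, f@B4}
Applying B4's transfer function to that IN value gives OUT[B4] (row B4 above).

Answer: {c@B1, d@B4, f@B4}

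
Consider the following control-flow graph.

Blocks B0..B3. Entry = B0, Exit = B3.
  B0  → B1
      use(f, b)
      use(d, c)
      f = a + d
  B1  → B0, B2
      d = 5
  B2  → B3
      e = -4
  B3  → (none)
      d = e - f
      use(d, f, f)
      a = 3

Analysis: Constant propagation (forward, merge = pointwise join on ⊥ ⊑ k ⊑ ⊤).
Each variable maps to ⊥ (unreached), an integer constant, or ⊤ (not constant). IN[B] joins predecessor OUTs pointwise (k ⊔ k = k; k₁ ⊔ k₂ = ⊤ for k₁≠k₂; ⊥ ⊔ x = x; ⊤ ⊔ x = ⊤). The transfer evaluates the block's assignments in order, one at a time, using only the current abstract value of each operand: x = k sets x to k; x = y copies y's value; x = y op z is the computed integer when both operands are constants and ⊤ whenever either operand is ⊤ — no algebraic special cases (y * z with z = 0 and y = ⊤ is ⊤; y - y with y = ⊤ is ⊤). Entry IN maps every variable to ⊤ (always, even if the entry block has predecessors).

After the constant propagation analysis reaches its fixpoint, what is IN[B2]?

Answer: {a: ⊤, b: ⊤, c: ⊤, d: 5, e: ⊤, f: ⊤}

Trace:
Per-block solution:
  B0: | IN=(all ⊤) | OUT=(all ⊤)
  B1: | IN=(all ⊤) | OUT={d:5; rest ⊤}
  B2: | IN={d:5; rest ⊤} | OUT={d:5, e:-4; rest ⊤}
  B3: | IN={d:5, e:-4; rest ⊤} | OUT={a:3, e:-4; rest ⊤}

Merge at B2: IN[B2] = OUT[B1] = {a: ⊤, b: ⊤, c: ⊤, d: 5, e: ⊤, f: ⊤}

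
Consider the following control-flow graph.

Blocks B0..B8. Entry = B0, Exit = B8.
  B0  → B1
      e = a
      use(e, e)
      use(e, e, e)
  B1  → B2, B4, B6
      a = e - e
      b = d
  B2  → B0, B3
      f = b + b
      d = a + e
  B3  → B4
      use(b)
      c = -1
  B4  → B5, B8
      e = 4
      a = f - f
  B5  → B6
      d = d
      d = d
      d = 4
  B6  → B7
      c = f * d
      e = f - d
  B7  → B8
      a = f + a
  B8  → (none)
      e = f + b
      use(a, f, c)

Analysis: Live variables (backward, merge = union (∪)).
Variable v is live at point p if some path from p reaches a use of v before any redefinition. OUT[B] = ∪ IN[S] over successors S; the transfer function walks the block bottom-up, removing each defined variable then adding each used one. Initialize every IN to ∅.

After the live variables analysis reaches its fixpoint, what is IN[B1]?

Converged values:
  B0:   IN={a, c, d, f}   OUT={c, d, e, f}
  B1:   IN={c, d, e, f}   OUT={a, b, c, d, e, f}
  B2:   IN={a, b, c, e}   OUT={a, b, c, d, f}
  B3:   IN={b, d, f}   OUT={b, c, d, f}
  B4:   IN={b, c, d, f}   OUT={a, b, c, d, f}
  B5:   IN={a, b, d, f}   OUT={a, b, d, f}
  B6:   IN={a, b, d, f}   OUT={a, b, c, f}
  B7:   IN={a, b, c, f}   OUT={a, b, c, f}
  B8:   IN={a, b, c, f}   OUT={}

Merge at B1: OUT[B1] = IN[B2] ⊔ IN[B4] ⊔ IN[B6] = {a, b, c, d, e, f}
Applying B1's transfer function to that OUT value gives IN[B1] (row B1 above).

Answer: {c, d, e, f}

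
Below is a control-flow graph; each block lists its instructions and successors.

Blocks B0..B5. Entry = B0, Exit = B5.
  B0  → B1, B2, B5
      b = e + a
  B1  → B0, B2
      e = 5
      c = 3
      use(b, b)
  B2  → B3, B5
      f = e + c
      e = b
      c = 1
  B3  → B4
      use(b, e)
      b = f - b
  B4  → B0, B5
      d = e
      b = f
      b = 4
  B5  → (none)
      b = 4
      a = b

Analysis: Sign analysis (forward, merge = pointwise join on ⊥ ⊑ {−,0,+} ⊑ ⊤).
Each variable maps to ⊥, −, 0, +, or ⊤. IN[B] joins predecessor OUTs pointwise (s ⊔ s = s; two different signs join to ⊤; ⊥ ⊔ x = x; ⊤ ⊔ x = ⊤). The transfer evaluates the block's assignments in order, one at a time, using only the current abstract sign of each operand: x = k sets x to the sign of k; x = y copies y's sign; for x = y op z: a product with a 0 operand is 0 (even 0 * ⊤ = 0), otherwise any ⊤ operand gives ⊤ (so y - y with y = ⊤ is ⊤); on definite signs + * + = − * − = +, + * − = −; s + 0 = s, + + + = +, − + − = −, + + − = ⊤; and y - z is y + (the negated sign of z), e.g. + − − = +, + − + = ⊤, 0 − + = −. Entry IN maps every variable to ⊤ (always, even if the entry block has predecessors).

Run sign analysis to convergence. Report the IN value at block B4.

Fixpoint table:
  B0: | IN=(all ⊤) | OUT=(all ⊤)
  B1: | IN=(all ⊤) | OUT={c:+, e:+; rest ⊤}
  B2: | IN=(all ⊤) | OUT={c:+; rest ⊤}
  B3: | IN={c:+; rest ⊤} | OUT={c:+; rest ⊤}
  B4: | IN={c:+; rest ⊤} | OUT={b:+, c:+; rest ⊤}
  B5: | IN=(all ⊤) | OUT={a:+, b:+; rest ⊤}

Merge at B4: IN[B4] = OUT[B3] = {a: ⊤, b: ⊤, c: +, d: ⊤, e: ⊤, f: ⊤}

Answer: {a: ⊤, b: ⊤, c: +, d: ⊤, e: ⊤, f: ⊤}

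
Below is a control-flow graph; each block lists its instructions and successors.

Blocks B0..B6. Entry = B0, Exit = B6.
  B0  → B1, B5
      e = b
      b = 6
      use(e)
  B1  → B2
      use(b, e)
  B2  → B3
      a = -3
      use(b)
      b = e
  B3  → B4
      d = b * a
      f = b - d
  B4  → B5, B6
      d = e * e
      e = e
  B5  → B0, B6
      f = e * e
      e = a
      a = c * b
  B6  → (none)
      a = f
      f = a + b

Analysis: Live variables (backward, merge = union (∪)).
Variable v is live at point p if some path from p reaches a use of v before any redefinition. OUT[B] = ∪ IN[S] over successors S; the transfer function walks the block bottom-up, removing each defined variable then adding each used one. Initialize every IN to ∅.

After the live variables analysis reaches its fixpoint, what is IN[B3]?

Answer: {a, b, c, e}

Trace:
Per-block solution:
  B0: | IN={a, b, c} | OUT={a, b, c, e}
  B1: | IN={b, c, e} | OUT={b, c, e}
  B2: | IN={b, c, e} | OUT={a, b, c, e}
  B3: | IN={a, b, c, e} | OUT={a, b, c, e, f}
  B4: | IN={a, b, c, e, f} | OUT={a, b, c, e, f}
  B5: | IN={a, b, c, e} | OUT={a, b, c, f}
  B6: | IN={b, f} | OUT={}

Merge at B3: OUT[B3] = IN[B4] = {a, b, c, e, f}
Applying B3's transfer function to that OUT value gives IN[B3] (row B3 above).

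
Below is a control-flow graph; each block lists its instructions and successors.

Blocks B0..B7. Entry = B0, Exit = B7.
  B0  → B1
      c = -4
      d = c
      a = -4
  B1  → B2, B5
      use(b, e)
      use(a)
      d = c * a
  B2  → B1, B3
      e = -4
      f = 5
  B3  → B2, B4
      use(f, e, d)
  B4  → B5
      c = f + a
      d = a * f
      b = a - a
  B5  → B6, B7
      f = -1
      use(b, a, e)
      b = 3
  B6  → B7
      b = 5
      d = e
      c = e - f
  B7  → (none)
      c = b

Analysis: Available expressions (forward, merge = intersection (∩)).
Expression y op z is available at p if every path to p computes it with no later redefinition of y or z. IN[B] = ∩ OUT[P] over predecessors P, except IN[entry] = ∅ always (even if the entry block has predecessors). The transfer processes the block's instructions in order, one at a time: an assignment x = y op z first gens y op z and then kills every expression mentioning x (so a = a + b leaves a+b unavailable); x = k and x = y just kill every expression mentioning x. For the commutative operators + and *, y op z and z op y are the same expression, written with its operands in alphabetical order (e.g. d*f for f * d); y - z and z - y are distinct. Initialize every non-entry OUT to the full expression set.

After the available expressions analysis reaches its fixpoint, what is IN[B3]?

Per-block solution:
  B0:  IN={}  OUT={}
  B1:  IN={}  OUT={a*c}
  B2:  IN={a*c}  OUT={a*c}
  B3:  IN={a*c}  OUT={a*c}
  B4:  IN={a*c}  OUT={a*f, a+f, a-a}
  B5:  IN={}  OUT={}
  B6:  IN={}  OUT={e-f}
  B7:  IN={}  OUT={}

Merge at B3: IN[B3] = OUT[B2] = {a*c}

Answer: {a*c}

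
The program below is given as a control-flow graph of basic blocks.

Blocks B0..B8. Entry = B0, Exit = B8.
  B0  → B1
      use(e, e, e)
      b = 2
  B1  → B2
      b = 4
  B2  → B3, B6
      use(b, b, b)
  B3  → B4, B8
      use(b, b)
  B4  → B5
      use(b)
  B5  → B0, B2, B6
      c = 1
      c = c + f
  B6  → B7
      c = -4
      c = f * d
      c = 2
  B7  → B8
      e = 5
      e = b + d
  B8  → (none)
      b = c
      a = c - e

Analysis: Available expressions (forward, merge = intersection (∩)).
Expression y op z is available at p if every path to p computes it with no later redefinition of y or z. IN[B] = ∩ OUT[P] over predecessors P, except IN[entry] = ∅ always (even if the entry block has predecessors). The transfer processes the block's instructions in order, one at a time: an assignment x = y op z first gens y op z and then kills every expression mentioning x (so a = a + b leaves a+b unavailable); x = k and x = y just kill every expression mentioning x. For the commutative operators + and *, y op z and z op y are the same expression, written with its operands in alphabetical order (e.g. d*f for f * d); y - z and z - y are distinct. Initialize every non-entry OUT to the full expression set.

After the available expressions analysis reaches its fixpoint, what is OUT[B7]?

Answer: {b+d, d*f}

Working:
Per-block solution:
  B0:   IN={}   OUT={}
  B1:   IN={}   OUT={}
  B2:   IN={}   OUT={}
  B3:   IN={}   OUT={}
  B4:   IN={}   OUT={}
  B5:   IN={}   OUT={}
  B6:   IN={}   OUT={d*f}
  B7:   IN={d*f}   OUT={b+d, d*f}
  B8:   IN={}   OUT={c-e}

Merge at B7: IN[B7] = OUT[B6] = {d*f}
Applying B7's transfer function to that IN value gives OUT[B7] (row B7 above).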